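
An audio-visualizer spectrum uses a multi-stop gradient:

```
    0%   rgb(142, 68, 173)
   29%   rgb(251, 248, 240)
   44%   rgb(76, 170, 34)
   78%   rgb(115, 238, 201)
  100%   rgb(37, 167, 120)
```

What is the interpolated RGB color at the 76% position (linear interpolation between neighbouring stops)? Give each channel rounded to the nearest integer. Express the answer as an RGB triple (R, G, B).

76% lies between the 44% and 78% stops, so the local fraction is t = (76 − 44)/(78 − 44) = 32/34 ≈ 0.9412.
R = 76 + 0.9412 × (115 − 76) = 112.707 → 113
G = 170 + 0.9412 × (238 − 170) = 234.002 → 234
B = 34 + 0.9412 × (201 − 34) = 191.18 → 191

(113, 234, 191)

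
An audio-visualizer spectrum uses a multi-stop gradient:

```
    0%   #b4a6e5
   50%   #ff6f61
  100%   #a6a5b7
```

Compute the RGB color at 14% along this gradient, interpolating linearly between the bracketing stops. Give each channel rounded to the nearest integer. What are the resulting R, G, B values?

14% lies between the 0% and 50% stops, so the local fraction is t = (14 − 0)/(50 − 0) = 14/50 ≈ 0.28.
#b4a6e5 → (180, 166, 229); #ff6f61 → (255, 111, 97).
R = 180 + 0.28 × (255 − 180) = 201 → 201
G = 166 + 0.28 × (111 − 166) = 150.6 → 151
B = 229 + 0.28 × (97 − 229) = 192.04 → 192

(201, 151, 192)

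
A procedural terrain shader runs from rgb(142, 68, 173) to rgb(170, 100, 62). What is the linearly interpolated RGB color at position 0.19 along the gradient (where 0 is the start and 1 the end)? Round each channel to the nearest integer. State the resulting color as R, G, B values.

(147, 74, 152)

R = 142 + 0.19 × (170 − 142) = 142 + 0.19 × 28 = 147.32 → 147
G = 68 + 0.19 × (100 − 68) = 68 + 0.19 × 32 = 74.08 → 74
B = 173 + 0.19 × (62 − 173) = 173 + 0.19 × -111 = 151.91 → 152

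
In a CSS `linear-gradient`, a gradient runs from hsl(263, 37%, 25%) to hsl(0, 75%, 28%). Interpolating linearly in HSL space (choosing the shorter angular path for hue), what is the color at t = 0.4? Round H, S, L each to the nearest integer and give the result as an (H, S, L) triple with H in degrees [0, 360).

(302, 52, 26)

Hue: 0 − 263 = -263°, but |-263| > 180 so the shorter arc goes the other way: Δh = -263 + 360 = 97°.
H = 263 + 0.4 × (97) = 301.8 → 302°
S = 37 + 0.4 × (75 − 37) = 52.2 → 52%
L = 25 + 0.4 × (28 − 25) = 26.2 → 26%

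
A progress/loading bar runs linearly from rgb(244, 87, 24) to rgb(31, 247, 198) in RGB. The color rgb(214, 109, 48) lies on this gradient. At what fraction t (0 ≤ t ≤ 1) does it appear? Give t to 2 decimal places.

Invert the lerp on the R channel (largest span, 213): t = (214 − 244) / (31 − 244) = -30/-213 = 0.14085.
Check on G: (109 − 87)/(247 − 87) = 0.1375 ✓

0.14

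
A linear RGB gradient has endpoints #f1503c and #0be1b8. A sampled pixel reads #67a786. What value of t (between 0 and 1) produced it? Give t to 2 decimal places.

Invert the lerp on the R channel (largest span, 230): t = (103 − 241) / (11 − 241) = -138/-230 = 0.6.
Check on G: (167 − 80)/(225 − 80) = 0.6 ✓

0.60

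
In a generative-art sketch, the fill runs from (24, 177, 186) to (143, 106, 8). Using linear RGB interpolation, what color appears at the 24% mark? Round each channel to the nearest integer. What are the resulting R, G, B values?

(53, 160, 143)

24% corresponds to t = 0.24.
R = 24 + 0.24 × (143 − 24) = 24 + 0.24 × 119 = 52.56 → 53
G = 177 + 0.24 × (106 − 177) = 177 + 0.24 × -71 = 159.96 → 160
B = 186 + 0.24 × (8 − 186) = 186 + 0.24 × -178 = 143.28 → 143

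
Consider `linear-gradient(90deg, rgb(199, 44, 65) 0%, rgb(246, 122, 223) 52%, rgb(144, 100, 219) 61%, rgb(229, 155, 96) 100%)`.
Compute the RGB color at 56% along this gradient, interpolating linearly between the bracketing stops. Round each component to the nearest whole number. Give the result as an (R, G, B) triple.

(201, 112, 221)

56% lies between the 52% and 61% stops, so the local fraction is t = (56 − 52)/(61 − 52) = 4/9 ≈ 0.4444.
R = 246 + 0.4444 × (144 − 246) = 200.671 → 201
G = 122 + 0.4444 × (100 − 122) = 112.223 → 112
B = 223 + 0.4444 × (219 − 223) = 221.222 → 221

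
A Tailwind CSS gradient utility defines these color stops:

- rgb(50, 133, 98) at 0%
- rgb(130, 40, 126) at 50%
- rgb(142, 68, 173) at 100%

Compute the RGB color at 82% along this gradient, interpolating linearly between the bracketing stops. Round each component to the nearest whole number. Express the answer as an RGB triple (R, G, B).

(138, 58, 156)

82% lies between the 50% and 100% stops, so the local fraction is t = (82 − 50)/(100 − 50) = 32/50 ≈ 0.64.
R = 130 + 0.64 × (142 − 130) = 137.68 → 138
G = 40 + 0.64 × (68 − 40) = 57.92 → 58
B = 126 + 0.64 × (173 − 126) = 156.08 → 156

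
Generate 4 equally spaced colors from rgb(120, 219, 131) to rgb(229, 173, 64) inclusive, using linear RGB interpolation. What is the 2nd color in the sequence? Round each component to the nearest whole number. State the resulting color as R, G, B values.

With 4 swatches and endpoints inclusive, swatch 2 sits at t = (2 − 1)/(4 − 1) = 1/3 ≈ 0.3333.
R = 120 + 0.3333 × (229 − 120) = 156.33 → 156
G = 219 + 0.3333 × (173 − 219) = 203.668 → 204
B = 131 + 0.3333 × (64 − 131) = 108.669 → 109

(156, 204, 109)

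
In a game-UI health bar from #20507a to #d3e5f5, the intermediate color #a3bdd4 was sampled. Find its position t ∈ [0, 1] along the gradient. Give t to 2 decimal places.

Invert the lerp on the R channel (largest span, 179): t = (163 − 32) / (211 − 32) = 131/179 = 0.73184.
Check on G: (189 − 80)/(229 − 80) = 0.7315 ✓

0.73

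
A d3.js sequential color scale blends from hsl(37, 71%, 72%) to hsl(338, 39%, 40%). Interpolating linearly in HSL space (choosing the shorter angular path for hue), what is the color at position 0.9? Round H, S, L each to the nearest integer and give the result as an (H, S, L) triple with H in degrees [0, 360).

(344, 42, 43)

Hue: 338 − 37 = 301°, but |301| > 180 so the shorter arc goes the other way: Δh = 301 − 360 = -59°.
H = 37 + 0.9 × (-59) = -16.1 → -16 → -16 mod 360 = 344°
S = 71 + 0.9 × (39 − 71) = 42.2 → 42%
L = 72 + 0.9 × (40 − 72) = 43.2 → 43%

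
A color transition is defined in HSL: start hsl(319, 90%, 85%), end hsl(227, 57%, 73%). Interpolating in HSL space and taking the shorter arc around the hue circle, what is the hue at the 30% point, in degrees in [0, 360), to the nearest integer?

Hue arc: Δh = 227 − 319 = -92° (|Δh| ≤ 180, already the shorter path).
H = 319 + 0.3 × (-92) = 291.4 → 291°

291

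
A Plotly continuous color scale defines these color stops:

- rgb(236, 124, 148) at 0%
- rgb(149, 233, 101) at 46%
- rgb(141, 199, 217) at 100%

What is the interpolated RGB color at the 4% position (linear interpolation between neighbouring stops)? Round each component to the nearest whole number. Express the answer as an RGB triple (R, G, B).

(228, 133, 144)

4% lies between the 0% and 46% stops, so the local fraction is t = (4 − 0)/(46 − 0) = 4/46 ≈ 0.087.
R = 236 + 0.087 × (149 − 236) = 228.431 → 228
G = 124 + 0.087 × (233 − 124) = 133.483 → 133
B = 148 + 0.087 × (101 − 148) = 143.911 → 144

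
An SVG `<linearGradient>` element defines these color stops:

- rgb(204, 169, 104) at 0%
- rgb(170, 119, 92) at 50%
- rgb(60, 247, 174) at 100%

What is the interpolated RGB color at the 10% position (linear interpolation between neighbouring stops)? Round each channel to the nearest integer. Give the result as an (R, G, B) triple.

10% lies between the 0% and 50% stops, so the local fraction is t = (10 − 0)/(50 − 0) = 10/50 ≈ 0.2.
R = 204 + 0.2 × (170 − 204) = 197.2 → 197
G = 169 + 0.2 × (119 − 169) = 159 → 159
B = 104 + 0.2 × (92 − 104) = 101.6 → 102

(197, 159, 102)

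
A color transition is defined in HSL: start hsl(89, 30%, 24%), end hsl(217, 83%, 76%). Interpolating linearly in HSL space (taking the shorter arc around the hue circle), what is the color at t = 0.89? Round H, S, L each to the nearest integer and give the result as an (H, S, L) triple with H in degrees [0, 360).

(203, 77, 70)

Hue arc: Δh = 217 − 89 = 128° (|Δh| ≤ 180, already the shorter path).
H = 89 + 0.89 × (128) = 202.92 → 203°
S = 30 + 0.89 × (83 − 30) = 77.17 → 77%
L = 24 + 0.89 × (76 − 24) = 70.28 → 70%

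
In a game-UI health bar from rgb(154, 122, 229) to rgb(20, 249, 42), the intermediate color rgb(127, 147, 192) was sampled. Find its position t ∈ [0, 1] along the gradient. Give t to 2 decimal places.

Invert the lerp on the B channel (largest span, 187): t = (192 − 229) / (42 − 229) = -37/-187 = 0.19786.
Check on R: (127 − 154)/(20 − 154) = 0.2015 ✓

0.20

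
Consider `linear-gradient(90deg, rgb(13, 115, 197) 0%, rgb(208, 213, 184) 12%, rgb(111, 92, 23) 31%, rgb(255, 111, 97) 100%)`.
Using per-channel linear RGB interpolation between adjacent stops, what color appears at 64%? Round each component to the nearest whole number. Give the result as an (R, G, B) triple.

64% lies between the 31% and 100% stops, so the local fraction is t = (64 − 31)/(100 − 31) = 33/69 ≈ 0.4783.
R = 111 + 0.4783 × (255 − 111) = 179.875 → 180
G = 92 + 0.4783 × (111 − 92) = 101.088 → 101
B = 23 + 0.4783 × (97 − 23) = 58.394 → 58

(180, 101, 58)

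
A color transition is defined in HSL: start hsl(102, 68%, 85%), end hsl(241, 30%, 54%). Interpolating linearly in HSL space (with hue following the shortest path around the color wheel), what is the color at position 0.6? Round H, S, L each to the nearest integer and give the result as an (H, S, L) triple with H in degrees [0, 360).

Hue arc: Δh = 241 − 102 = 139° (|Δh| ≤ 180, already the shorter path).
H = 102 + 0.6 × (139) = 185.4 → 185°
S = 68 + 0.6 × (30 − 68) = 45.2 → 45%
L = 85 + 0.6 × (54 − 85) = 66.4 → 66%

(185, 45, 66)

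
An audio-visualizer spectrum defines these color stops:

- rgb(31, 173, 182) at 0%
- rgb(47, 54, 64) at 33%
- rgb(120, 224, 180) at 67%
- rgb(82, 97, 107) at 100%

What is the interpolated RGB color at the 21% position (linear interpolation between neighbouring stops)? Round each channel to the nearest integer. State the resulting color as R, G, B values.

(41, 97, 107)

21% lies between the 0% and 33% stops, so the local fraction is t = (21 − 0)/(33 − 0) = 21/33 ≈ 0.6364.
R = 31 + 0.6364 × (47 − 31) = 41.182 → 41
G = 173 + 0.6364 × (54 − 173) = 97.268 → 97
B = 182 + 0.6364 × (64 − 182) = 106.905 → 107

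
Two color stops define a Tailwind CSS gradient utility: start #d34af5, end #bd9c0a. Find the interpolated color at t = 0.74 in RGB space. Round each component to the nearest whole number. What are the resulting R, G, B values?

(195, 135, 71)

#d34af5 → (211, 74, 245); #bd9c0a → (189, 156, 10).
R = 211 + 0.74 × (189 − 211) = 211 + 0.74 × -22 = 194.72 → 195
G = 74 + 0.74 × (156 − 74) = 74 + 0.74 × 82 = 134.68 → 135
B = 245 + 0.74 × (10 − 245) = 245 + 0.74 × -235 = 71.1 → 71
So the blended color is (195, 135, 71), about #c38747.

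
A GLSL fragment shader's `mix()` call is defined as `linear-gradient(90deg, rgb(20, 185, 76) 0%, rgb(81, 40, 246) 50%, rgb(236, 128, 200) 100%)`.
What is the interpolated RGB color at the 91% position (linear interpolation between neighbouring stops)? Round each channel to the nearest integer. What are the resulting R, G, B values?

(208, 112, 208)

91% lies between the 50% and 100% stops, so the local fraction is t = (91 − 50)/(100 − 50) = 41/50 ≈ 0.82.
R = 81 + 0.82 × (236 − 81) = 208.1 → 208
G = 40 + 0.82 × (128 − 40) = 112.16 → 112
B = 246 + 0.82 × (200 − 246) = 208.28 → 208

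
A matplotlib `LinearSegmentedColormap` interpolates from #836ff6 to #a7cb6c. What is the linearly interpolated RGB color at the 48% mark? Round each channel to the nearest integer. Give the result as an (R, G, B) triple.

#836ff6 → (131, 111, 246); #a7cb6c → (167, 203, 108).
48% corresponds to t = 0.48.
R = 131 + 0.48 × (167 − 131) = 131 + 0.48 × 36 = 148.28 → 148
G = 111 + 0.48 × (203 − 111) = 111 + 0.48 × 92 = 155.16 → 155
B = 246 + 0.48 × (108 − 246) = 246 + 0.48 × -138 = 179.76 → 180
So the blended color is (148, 155, 180), about #949bb4.

(148, 155, 180)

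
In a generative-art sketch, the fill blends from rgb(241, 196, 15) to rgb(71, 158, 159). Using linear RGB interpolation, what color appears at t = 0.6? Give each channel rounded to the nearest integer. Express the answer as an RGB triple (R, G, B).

R = 241 + 0.6 × (71 − 241) = 241 + 0.6 × -170 = 139 → 139
G = 196 + 0.6 × (158 − 196) = 196 + 0.6 × -38 = 173.2 → 173
B = 15 + 0.6 × (159 − 15) = 15 + 0.6 × 144 = 101.4 → 101
So the blended color is (139, 173, 101), about #8bad65.

(139, 173, 101)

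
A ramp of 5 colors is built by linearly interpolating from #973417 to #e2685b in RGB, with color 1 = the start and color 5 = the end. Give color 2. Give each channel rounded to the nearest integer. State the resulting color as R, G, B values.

With 5 swatches and endpoints inclusive, swatch 2 sits at t = (2 − 1)/(5 − 1) = 1/4 ≈ 0.25.
#973417 → (151, 52, 23); #e2685b → (226, 104, 91).
R = 151 + 0.25 × (226 − 151) = 169.75 → 170
G = 52 + 0.25 × (104 − 52) = 65 → 65
B = 23 + 0.25 × (91 − 23) = 40 → 40

(170, 65, 40)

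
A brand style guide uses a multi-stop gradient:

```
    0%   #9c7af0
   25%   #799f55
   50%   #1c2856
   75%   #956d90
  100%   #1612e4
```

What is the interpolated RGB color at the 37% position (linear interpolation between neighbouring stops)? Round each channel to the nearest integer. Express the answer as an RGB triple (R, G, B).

(76, 102, 85)

37% lies between the 25% and 50% stops, so the local fraction is t = (37 − 25)/(50 − 25) = 12/25 ≈ 0.48.
#799f55 → (121, 159, 85); #1c2856 → (28, 40, 86).
R = 121 + 0.48 × (28 − 121) = 76.36 → 76
G = 159 + 0.48 × (40 − 159) = 101.88 → 102
B = 85 + 0.48 × (86 − 85) = 85.48 → 85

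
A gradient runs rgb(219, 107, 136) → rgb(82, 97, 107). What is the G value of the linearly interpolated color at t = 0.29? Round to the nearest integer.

104

G = 107 + 0.29 × (97 − 107) = 104.1 → 104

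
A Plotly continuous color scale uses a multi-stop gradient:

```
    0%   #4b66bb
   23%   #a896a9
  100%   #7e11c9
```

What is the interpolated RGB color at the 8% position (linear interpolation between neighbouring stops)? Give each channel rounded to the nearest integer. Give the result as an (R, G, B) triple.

8% lies between the 0% and 23% stops, so the local fraction is t = (8 − 0)/(23 − 0) = 8/23 ≈ 0.3478.
#4b66bb → (75, 102, 187); #a896a9 → (168, 150, 169).
R = 75 + 0.3478 × (168 − 75) = 107.345 → 107
G = 102 + 0.3478 × (150 − 102) = 118.694 → 119
B = 187 + 0.3478 × (169 − 187) = 180.74 → 181

(107, 119, 181)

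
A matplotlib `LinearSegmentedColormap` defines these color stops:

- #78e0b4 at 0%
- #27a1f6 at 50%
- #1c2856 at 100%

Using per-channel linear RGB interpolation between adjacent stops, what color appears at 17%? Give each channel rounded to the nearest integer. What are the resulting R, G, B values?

(92, 203, 202)

17% lies between the 0% and 50% stops, so the local fraction is t = (17 − 0)/(50 − 0) = 17/50 ≈ 0.34.
#78e0b4 → (120, 224, 180); #27a1f6 → (39, 161, 246).
R = 120 + 0.34 × (39 − 120) = 92.46 → 92
G = 224 + 0.34 × (161 − 224) = 202.58 → 203
B = 180 + 0.34 × (246 − 180) = 202.44 → 202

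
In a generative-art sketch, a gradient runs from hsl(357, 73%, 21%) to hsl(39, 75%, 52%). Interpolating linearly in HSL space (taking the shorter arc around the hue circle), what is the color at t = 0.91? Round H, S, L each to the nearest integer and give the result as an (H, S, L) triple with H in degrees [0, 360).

(35, 75, 49)

Hue: 39 − 357 = -318°, but |-318| > 180 so the shorter arc goes the other way: Δh = -318 + 360 = 42°.
H = 357 + 0.91 × (42) = 395.22 → 395 → 395 mod 360 = 35°
S = 73 + 0.91 × (75 − 73) = 74.82 → 75%
L = 21 + 0.91 × (52 − 21) = 49.21 → 49%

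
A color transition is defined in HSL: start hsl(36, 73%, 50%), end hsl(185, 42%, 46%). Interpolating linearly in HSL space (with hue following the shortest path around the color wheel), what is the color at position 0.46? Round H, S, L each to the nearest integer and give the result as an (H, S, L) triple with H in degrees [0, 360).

(105, 59, 48)

Hue arc: Δh = 185 − 36 = 149° (|Δh| ≤ 180, already the shorter path).
H = 36 + 0.46 × (149) = 104.54 → 105°
S = 73 + 0.46 × (42 − 73) = 58.74 → 59%
L = 50 + 0.46 × (46 − 50) = 48.16 → 48%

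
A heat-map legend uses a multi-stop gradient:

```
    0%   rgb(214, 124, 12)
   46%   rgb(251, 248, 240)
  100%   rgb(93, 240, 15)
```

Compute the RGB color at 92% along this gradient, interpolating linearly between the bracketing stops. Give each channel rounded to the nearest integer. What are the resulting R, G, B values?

92% lies between the 46% and 100% stops, so the local fraction is t = (92 − 46)/(100 − 46) = 46/54 ≈ 0.8519.
R = 251 + 0.8519 × (93 − 251) = 116.4 → 116
G = 248 + 0.8519 × (240 − 248) = 241.185 → 241
B = 240 + 0.8519 × (15 − 240) = 48.322 → 48

(116, 241, 48)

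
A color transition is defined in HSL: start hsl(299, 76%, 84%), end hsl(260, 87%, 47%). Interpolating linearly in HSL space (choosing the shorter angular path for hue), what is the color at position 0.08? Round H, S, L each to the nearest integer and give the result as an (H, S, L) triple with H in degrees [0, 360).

(296, 77, 81)

Hue arc: Δh = 260 − 299 = -39° (|Δh| ≤ 180, already the shorter path).
H = 299 + 0.08 × (-39) = 295.88 → 296°
S = 76 + 0.08 × (87 − 76) = 76.88 → 77%
L = 84 + 0.08 × (47 − 84) = 81.04 → 81%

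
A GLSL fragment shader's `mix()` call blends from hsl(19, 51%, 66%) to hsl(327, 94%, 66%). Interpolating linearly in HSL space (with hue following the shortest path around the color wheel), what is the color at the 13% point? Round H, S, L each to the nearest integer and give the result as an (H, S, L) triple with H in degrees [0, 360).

Hue: 327 − 19 = 308°, but |308| > 180 so the shorter arc goes the other way: Δh = 308 − 360 = -52°.
H = 19 + 0.13 × (-52) = 12.24 → 12°
S = 51 + 0.13 × (94 − 51) = 56.59 → 57%
L = 66 + 0.13 × (66 − 66) = 66 → 66%

(12, 57, 66)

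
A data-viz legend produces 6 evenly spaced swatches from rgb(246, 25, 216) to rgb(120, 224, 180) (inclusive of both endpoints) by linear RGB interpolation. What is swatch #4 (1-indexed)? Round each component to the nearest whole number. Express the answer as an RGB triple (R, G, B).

With 6 swatches and endpoints inclusive, swatch 4 sits at t = (4 − 1)/(6 − 1) = 3/5 ≈ 0.6.
R = 246 + 0.6 × (120 − 246) = 170.4 → 170
G = 25 + 0.6 × (224 − 25) = 144.4 → 144
B = 216 + 0.6 × (180 − 216) = 194.4 → 194

(170, 144, 194)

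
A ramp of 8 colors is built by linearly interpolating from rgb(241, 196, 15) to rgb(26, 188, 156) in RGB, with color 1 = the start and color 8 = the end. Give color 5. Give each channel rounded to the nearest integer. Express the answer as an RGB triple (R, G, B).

(118, 191, 96)

With 8 swatches and endpoints inclusive, swatch 5 sits at t = (5 − 1)/(8 − 1) = 4/7 ≈ 0.5714.
R = 241 + 0.5714 × (26 − 241) = 118.149 → 118
G = 196 + 0.5714 × (188 − 196) = 191.429 → 191
B = 15 + 0.5714 × (156 − 15) = 95.567 → 96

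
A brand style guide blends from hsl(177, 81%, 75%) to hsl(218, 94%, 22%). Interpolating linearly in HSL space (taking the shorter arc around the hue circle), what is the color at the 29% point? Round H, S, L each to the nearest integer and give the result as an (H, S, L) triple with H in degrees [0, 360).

(189, 85, 60)

Hue arc: Δh = 218 − 177 = 41° (|Δh| ≤ 180, already the shorter path).
H = 177 + 0.29 × (41) = 188.89 → 189°
S = 81 + 0.29 × (94 − 81) = 84.77 → 85%
L = 75 + 0.29 × (22 − 75) = 59.63 → 60%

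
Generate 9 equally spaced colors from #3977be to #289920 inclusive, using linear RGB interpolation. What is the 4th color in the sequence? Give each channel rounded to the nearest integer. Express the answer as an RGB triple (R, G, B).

With 9 swatches and endpoints inclusive, swatch 4 sits at t = (4 − 1)/(9 − 1) = 3/8 ≈ 0.375.
#3977be → (57, 119, 190); #289920 → (40, 153, 32).
R = 57 + 0.375 × (40 − 57) = 50.625 → 51
G = 119 + 0.375 × (153 − 119) = 131.75 → 132
B = 190 + 0.375 × (32 − 190) = 130.75 → 131

(51, 132, 131)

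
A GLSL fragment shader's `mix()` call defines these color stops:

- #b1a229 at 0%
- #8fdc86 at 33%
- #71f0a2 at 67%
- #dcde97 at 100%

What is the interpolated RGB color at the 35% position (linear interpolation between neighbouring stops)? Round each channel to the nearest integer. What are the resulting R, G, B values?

35% lies between the 33% and 67% stops, so the local fraction is t = (35 − 33)/(67 − 33) = 2/34 ≈ 0.0588.
#8fdc86 → (143, 220, 134); #71f0a2 → (113, 240, 162).
R = 143 + 0.0588 × (113 − 143) = 141.236 → 141
G = 220 + 0.0588 × (240 − 220) = 221.176 → 221
B = 134 + 0.0588 × (162 − 134) = 135.646 → 136

(141, 221, 136)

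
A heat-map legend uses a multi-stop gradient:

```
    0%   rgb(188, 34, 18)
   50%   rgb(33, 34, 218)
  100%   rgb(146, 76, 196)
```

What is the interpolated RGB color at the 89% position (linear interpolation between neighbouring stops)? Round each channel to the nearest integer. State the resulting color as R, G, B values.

89% lies between the 50% and 100% stops, so the local fraction is t = (89 − 50)/(100 − 50) = 39/50 ≈ 0.78.
R = 33 + 0.78 × (146 − 33) = 121.14 → 121
G = 34 + 0.78 × (76 − 34) = 66.76 → 67
B = 218 + 0.78 × (196 − 218) = 200.84 → 201

(121, 67, 201)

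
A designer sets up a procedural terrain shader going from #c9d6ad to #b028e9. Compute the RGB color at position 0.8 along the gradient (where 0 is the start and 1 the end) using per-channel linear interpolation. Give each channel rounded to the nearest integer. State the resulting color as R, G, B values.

#c9d6ad → (201, 214, 173); #b028e9 → (176, 40, 233).
R = 201 + 0.8 × (176 − 201) = 201 + 0.8 × -25 = 181 → 181
G = 214 + 0.8 × (40 − 214) = 214 + 0.8 × -174 = 74.8 → 75
B = 173 + 0.8 × (233 − 173) = 173 + 0.8 × 60 = 221 → 221

(181, 75, 221)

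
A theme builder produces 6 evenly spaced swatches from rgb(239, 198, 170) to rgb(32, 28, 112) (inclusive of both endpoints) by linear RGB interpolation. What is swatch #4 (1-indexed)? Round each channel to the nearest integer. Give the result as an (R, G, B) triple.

With 6 swatches and endpoints inclusive, swatch 4 sits at t = (4 − 1)/(6 − 1) = 3/5 ≈ 0.6.
R = 239 + 0.6 × (32 − 239) = 114.8 → 115
G = 198 + 0.6 × (28 − 198) = 96 → 96
B = 170 + 0.6 × (112 − 170) = 135.2 → 135

(115, 96, 135)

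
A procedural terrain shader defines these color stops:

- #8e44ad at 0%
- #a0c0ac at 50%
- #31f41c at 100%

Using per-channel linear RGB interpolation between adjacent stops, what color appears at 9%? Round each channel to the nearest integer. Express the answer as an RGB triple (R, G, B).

9% lies between the 0% and 50% stops, so the local fraction is t = (9 − 0)/(50 − 0) = 9/50 ≈ 0.18.
#8e44ad → (142, 68, 173); #a0c0ac → (160, 192, 172).
R = 142 + 0.18 × (160 − 142) = 145.24 → 145
G = 68 + 0.18 × (192 − 68) = 90.32 → 90
B = 173 + 0.18 × (172 − 173) = 172.82 → 173

(145, 90, 173)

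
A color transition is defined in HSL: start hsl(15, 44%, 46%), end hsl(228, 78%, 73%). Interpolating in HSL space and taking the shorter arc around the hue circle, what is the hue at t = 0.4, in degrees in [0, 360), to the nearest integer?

Hue: 228 − 15 = 213°, but |213| > 180 so the shorter arc goes the other way: Δh = 213 − 360 = -147°.
H = 15 + 0.4 × (-147) = -43.8 → -44 → -44 mod 360 = 316°

316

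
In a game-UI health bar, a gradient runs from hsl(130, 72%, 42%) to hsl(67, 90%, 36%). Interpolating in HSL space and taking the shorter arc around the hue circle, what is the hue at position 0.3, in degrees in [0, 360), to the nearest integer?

111

Hue arc: Δh = 67 − 130 = -63° (|Δh| ≤ 180, already the shorter path).
H = 130 + 0.3 × (-63) = 111.1 → 111°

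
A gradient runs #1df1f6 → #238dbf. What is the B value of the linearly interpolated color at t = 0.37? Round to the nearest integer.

226

B₁ = 246 (from #1df1f6), B₂ = 191 (from #238dbf).
B = 246 + 0.37 × (191 − 246) = 225.65 → 226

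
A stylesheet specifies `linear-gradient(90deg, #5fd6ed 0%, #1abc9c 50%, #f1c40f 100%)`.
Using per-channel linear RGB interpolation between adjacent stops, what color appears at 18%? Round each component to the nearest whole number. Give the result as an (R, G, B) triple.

(70, 205, 208)

18% lies between the 0% and 50% stops, so the local fraction is t = (18 − 0)/(50 − 0) = 18/50 ≈ 0.36.
#5fd6ed → (95, 214, 237); #1abc9c → (26, 188, 156).
R = 95 + 0.36 × (26 − 95) = 70.16 → 70
G = 214 + 0.36 × (188 − 214) = 204.64 → 205
B = 237 + 0.36 × (156 − 237) = 207.84 → 208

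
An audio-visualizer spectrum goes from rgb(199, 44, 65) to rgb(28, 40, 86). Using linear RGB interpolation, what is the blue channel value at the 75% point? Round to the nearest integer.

B = 65 + 0.75 × (86 − 65) = 80.75 → 81

81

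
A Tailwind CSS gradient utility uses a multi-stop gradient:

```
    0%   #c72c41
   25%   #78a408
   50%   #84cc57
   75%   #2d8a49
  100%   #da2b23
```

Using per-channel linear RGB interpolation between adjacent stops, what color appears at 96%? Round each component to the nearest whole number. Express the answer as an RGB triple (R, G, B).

96% lies between the 75% and 100% stops, so the local fraction is t = (96 − 75)/(100 − 75) = 21/25 ≈ 0.84.
#2d8a49 → (45, 138, 73); #da2b23 → (218, 43, 35).
R = 45 + 0.84 × (218 − 45) = 190.32 → 190
G = 138 + 0.84 × (43 − 138) = 58.2 → 58
B = 73 + 0.84 × (35 − 73) = 41.08 → 41

(190, 58, 41)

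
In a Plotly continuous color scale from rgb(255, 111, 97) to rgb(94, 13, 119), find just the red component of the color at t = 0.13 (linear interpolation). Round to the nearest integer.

R = 255 + 0.13 × (94 − 255) = 234.07 → 234

234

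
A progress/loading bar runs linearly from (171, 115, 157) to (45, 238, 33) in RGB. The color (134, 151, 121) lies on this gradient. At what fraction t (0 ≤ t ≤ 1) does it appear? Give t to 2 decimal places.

0.29

Invert the lerp on the R channel (largest span, 126): t = (134 − 171) / (45 − 171) = -37/-126 = 0.29365.
Check on G: (151 − 115)/(238 − 115) = 0.2927 ✓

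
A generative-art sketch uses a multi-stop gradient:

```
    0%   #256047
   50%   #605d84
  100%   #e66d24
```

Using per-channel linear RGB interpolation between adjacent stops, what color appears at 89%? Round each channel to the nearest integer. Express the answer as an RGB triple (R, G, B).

(201, 105, 57)

89% lies between the 50% and 100% stops, so the local fraction is t = (89 − 50)/(100 − 50) = 39/50 ≈ 0.78.
#605d84 → (96, 93, 132); #e66d24 → (230, 109, 36).
R = 96 + 0.78 × (230 − 96) = 200.52 → 201
G = 93 + 0.78 × (109 − 93) = 105.48 → 105
B = 132 + 0.78 × (36 − 132) = 57.12 → 57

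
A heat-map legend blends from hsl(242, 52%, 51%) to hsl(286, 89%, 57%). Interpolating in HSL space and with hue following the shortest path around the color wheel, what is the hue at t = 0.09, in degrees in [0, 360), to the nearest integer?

246

Hue arc: Δh = 286 − 242 = 44° (|Δh| ≤ 180, already the shorter path).
H = 242 + 0.09 × (44) = 245.96 → 246°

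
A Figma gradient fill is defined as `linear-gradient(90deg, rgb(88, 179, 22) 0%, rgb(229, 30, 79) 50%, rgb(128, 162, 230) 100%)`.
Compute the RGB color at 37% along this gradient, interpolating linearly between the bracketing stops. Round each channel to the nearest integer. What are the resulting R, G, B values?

(192, 69, 64)

37% lies between the 0% and 50% stops, so the local fraction is t = (37 − 0)/(50 − 0) = 37/50 ≈ 0.74.
R = 88 + 0.74 × (229 − 88) = 192.34 → 192
G = 179 + 0.74 × (30 − 179) = 68.74 → 69
B = 22 + 0.74 × (79 − 22) = 64.18 → 64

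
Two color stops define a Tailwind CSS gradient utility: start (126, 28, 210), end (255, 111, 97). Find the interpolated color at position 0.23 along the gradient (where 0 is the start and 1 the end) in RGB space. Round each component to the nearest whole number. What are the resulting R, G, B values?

(156, 47, 184)

R = 126 + 0.23 × (255 − 126) = 126 + 0.23 × 129 = 155.67 → 156
G = 28 + 0.23 × (111 − 28) = 28 + 0.23 × 83 = 47.09 → 47
B = 210 + 0.23 × (97 − 210) = 210 + 0.23 × -113 = 184.01 → 184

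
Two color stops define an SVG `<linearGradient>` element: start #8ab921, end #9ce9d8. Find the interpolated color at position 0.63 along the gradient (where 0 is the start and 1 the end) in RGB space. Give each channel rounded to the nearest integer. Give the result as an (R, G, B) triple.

#8ab921 → (138, 185, 33); #9ce9d8 → (156, 233, 216).
R = 138 + 0.63 × (156 − 138) = 138 + 0.63 × 18 = 149.34 → 149
G = 185 + 0.63 × (233 − 185) = 185 + 0.63 × 48 = 215.24 → 215
B = 33 + 0.63 × (216 − 33) = 33 + 0.63 × 183 = 148.29 → 148
So the blended color is (149, 215, 148), about #95d794.

(149, 215, 148)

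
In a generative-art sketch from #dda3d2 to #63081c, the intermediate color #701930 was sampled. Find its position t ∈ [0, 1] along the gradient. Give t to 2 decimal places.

0.89

Invert the lerp on the B channel (largest span, 182): t = (48 − 210) / (28 − 210) = -162/-182 = 0.89011.
Check on R: (112 − 221)/(99 − 221) = 0.8934 ✓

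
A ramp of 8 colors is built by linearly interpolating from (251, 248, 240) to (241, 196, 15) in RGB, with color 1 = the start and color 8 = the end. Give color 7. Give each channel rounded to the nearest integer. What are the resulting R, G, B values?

With 8 swatches and endpoints inclusive, swatch 7 sits at t = (7 − 1)/(8 − 1) = 6/7 ≈ 0.8571.
R = 251 + 0.8571 × (241 − 251) = 242.429 → 242
G = 248 + 0.8571 × (196 − 248) = 203.431 → 203
B = 240 + 0.8571 × (15 − 240) = 47.153 → 47

(242, 203, 47)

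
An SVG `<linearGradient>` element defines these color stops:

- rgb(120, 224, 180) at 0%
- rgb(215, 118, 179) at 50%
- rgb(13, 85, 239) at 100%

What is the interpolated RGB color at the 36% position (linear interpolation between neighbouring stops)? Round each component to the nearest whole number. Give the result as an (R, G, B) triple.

(188, 148, 179)

36% lies between the 0% and 50% stops, so the local fraction is t = (36 − 0)/(50 − 0) = 36/50 ≈ 0.72.
R = 120 + 0.72 × (215 − 120) = 188.4 → 188
G = 224 + 0.72 × (118 − 224) = 147.68 → 148
B = 180 + 0.72 × (179 − 180) = 179.28 → 179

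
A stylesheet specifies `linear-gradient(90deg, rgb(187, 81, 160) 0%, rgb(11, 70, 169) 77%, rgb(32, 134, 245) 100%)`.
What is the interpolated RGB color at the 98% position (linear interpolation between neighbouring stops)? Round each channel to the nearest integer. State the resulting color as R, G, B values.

98% lies between the 77% and 100% stops, so the local fraction is t = (98 − 77)/(100 − 77) = 21/23 ≈ 0.913.
R = 11 + 0.913 × (32 − 11) = 30.173 → 30
G = 70 + 0.913 × (134 − 70) = 128.432 → 128
B = 169 + 0.913 × (245 − 169) = 238.388 → 238

(30, 128, 238)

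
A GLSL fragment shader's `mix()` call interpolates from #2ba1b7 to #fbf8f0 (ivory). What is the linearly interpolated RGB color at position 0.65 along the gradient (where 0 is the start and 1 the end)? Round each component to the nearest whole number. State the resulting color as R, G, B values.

(178, 218, 220)

#2ba1b7 → (43, 161, 183); #fbf8f0 → (251, 248, 240).
R = 43 + 0.65 × (251 − 43) = 43 + 0.65 × 208 = 178.2 → 178
G = 161 + 0.65 × (248 − 161) = 161 + 0.65 × 87 = 217.55 → 218
B = 183 + 0.65 × (240 − 183) = 183 + 0.65 × 57 = 220.05 → 220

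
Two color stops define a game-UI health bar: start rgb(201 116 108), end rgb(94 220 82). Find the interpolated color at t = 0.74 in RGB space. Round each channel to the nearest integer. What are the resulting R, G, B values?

R = 201 + 0.74 × (94 − 201) = 201 + 0.74 × -107 = 121.82 → 122
G = 116 + 0.74 × (220 − 116) = 116 + 0.74 × 104 = 192.96 → 193
B = 108 + 0.74 × (82 − 108) = 108 + 0.74 × -26 = 88.76 → 89

(122, 193, 89)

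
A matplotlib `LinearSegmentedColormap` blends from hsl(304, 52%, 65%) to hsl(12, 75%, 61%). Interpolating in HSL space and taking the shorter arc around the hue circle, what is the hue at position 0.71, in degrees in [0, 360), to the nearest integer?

352

Hue: 12 − 304 = -292°, but |-292| > 180 so the shorter arc goes the other way: Δh = -292 + 360 = 68°.
H = 304 + 0.71 × (68) = 352.28 → 352°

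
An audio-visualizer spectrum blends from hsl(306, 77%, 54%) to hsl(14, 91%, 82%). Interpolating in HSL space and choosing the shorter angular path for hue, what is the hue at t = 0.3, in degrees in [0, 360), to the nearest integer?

326

Hue: 14 − 306 = -292°, but |-292| > 180 so the shorter arc goes the other way: Δh = -292 + 360 = 68°.
H = 306 + 0.3 × (68) = 326.4 → 326°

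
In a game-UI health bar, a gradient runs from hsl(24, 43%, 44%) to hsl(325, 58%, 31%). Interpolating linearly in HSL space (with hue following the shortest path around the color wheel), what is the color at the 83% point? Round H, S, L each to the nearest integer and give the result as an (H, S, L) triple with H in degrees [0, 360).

(335, 55, 33)

Hue: 325 − 24 = 301°, but |301| > 180 so the shorter arc goes the other way: Δh = 301 − 360 = -59°.
H = 24 + 0.83 × (-59) = -24.97 → -25 → -25 mod 360 = 335°
S = 43 + 0.83 × (58 − 43) = 55.45 → 55%
L = 44 + 0.83 × (31 − 44) = 33.21 → 33%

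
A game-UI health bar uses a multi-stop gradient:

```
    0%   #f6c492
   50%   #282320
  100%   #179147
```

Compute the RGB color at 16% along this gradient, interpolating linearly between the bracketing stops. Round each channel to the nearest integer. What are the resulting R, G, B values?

16% lies between the 0% and 50% stops, so the local fraction is t = (16 − 0)/(50 − 0) = 16/50 ≈ 0.32.
#f6c492 → (246, 196, 146); #282320 → (40, 35, 32).
R = 246 + 0.32 × (40 − 246) = 180.08 → 180
G = 196 + 0.32 × (35 − 196) = 144.48 → 144
B = 146 + 0.32 × (32 − 146) = 109.52 → 110

(180, 144, 110)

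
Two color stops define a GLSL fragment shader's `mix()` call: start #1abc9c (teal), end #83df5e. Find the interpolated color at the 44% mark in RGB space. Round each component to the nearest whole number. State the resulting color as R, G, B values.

(72, 203, 129)

#1abc9c → (26, 188, 156); #83df5e → (131, 223, 94).
44% corresponds to t = 0.44.
R = 26 + 0.44 × (131 − 26) = 26 + 0.44 × 105 = 72.2 → 72
G = 188 + 0.44 × (223 − 188) = 188 + 0.44 × 35 = 203.4 → 203
B = 156 + 0.44 × (94 − 156) = 156 + 0.44 × -62 = 128.72 → 129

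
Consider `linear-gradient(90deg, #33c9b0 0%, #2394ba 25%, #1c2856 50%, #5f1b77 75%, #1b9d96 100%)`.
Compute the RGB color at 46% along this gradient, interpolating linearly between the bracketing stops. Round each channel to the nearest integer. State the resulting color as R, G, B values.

46% lies between the 25% and 50% stops, so the local fraction is t = (46 − 25)/(50 − 25) = 21/25 ≈ 0.84.
#2394ba → (35, 148, 186); #1c2856 → (28, 40, 86).
R = 35 + 0.84 × (28 − 35) = 29.12 → 29
G = 148 + 0.84 × (40 − 148) = 57.28 → 57
B = 186 + 0.84 × (86 − 186) = 102 → 102

(29, 57, 102)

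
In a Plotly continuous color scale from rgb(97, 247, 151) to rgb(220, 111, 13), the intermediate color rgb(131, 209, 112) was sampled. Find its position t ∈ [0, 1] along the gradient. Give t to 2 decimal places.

Invert the lerp on the B channel (largest span, 138): t = (112 − 151) / (13 − 151) = -39/-138 = 0.28261.
Check on R: (131 − 97)/(220 − 97) = 0.2764 ✓

0.28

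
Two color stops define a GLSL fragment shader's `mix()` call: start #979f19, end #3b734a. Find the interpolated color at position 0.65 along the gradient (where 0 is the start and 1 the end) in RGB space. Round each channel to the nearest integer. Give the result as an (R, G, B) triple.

(91, 130, 57)

#979f19 → (151, 159, 25); #3b734a → (59, 115, 74).
R = 151 + 0.65 × (59 − 151) = 151 + 0.65 × -92 = 91.2 → 91
G = 159 + 0.65 × (115 − 159) = 159 + 0.65 × -44 = 130.4 → 130
B = 25 + 0.65 × (74 − 25) = 25 + 0.65 × 49 = 56.85 → 57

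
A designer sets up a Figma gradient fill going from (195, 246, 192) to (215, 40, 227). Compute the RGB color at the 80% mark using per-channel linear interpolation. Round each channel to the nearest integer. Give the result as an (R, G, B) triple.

(211, 81, 220)

80% corresponds to t = 0.8.
R = 195 + 0.8 × (215 − 195) = 195 + 0.8 × 20 = 211 → 211
G = 246 + 0.8 × (40 − 246) = 246 + 0.8 × -206 = 81.2 → 81
B = 192 + 0.8 × (227 − 192) = 192 + 0.8 × 35 = 220 → 220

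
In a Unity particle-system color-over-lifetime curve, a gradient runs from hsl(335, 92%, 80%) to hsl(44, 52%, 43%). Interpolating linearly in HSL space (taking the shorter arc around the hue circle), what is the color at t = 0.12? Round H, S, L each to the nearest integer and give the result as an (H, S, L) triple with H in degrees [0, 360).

Hue: 44 − 335 = -291°, but |-291| > 180 so the shorter arc goes the other way: Δh = -291 + 360 = 69°.
H = 335 + 0.12 × (69) = 343.28 → 343°
S = 92 + 0.12 × (52 − 92) = 87.2 → 87%
L = 80 + 0.12 × (43 − 80) = 75.56 → 76%

(343, 87, 76)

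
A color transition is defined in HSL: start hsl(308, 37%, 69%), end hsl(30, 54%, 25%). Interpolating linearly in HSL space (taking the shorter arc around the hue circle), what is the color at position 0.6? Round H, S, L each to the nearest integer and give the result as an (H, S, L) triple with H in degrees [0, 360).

Hue: 30 − 308 = -278°, but |-278| > 180 so the shorter arc goes the other way: Δh = -278 + 360 = 82°.
H = 308 + 0.6 × (82) = 357.2 → 357°
S = 37 + 0.6 × (54 − 37) = 47.2 → 47%
L = 69 + 0.6 × (25 − 69) = 42.6 → 43%

(357, 47, 43)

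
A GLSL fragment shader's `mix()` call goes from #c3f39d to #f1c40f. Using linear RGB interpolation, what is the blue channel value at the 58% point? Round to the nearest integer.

75

B₁ = 157 (from #c3f39d), B₂ = 15 (from #f1c40f).
B = 157 + 0.58 × (15 − 157) = 74.64 → 75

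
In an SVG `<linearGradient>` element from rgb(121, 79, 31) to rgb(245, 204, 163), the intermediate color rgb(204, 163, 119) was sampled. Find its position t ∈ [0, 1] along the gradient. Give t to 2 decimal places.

0.67

Invert the lerp on the B channel (largest span, 132): t = (119 − 31) / (163 − 31) = 88/132 = 0.66667.
Check on R: (204 − 121)/(245 − 121) = 0.6694 ✓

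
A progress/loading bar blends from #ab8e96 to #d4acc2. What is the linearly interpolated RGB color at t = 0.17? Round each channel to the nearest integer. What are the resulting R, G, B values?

(178, 147, 157)

#ab8e96 → (171, 142, 150); #d4acc2 → (212, 172, 194).
R = 171 + 0.17 × (212 − 171) = 171 + 0.17 × 41 = 177.97 → 178
G = 142 + 0.17 × (172 − 142) = 142 + 0.17 × 30 = 147.1 → 147
B = 150 + 0.17 × (194 − 150) = 150 + 0.17 × 44 = 157.48 → 157
So the blended color is (178, 147, 157), about #b2939d.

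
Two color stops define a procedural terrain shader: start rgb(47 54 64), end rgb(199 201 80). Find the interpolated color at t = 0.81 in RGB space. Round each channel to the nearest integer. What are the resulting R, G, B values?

(170, 173, 77)

R = 47 + 0.81 × (199 − 47) = 47 + 0.81 × 152 = 170.12 → 170
G = 54 + 0.81 × (201 − 54) = 54 + 0.81 × 147 = 173.07 → 173
B = 64 + 0.81 × (80 − 64) = 64 + 0.81 × 16 = 76.96 → 77
So the blended color is (170, 173, 77), about #aaad4d.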